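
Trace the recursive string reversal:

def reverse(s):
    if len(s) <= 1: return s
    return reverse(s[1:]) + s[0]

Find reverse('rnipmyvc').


reverse('rnipmyvc') = reverse('nipmyvc') + 'r'
reverse('nipmyvc') = reverse('ipmyvc') + 'n'
reverse('ipmyvc') = reverse('pmyvc') + 'i'
reverse('pmyvc') = reverse('myvc') + 'p'
reverse('myvc') = reverse('yvc') + 'm'
reverse('yvc') = reverse('vc') + 'y'
reverse('vc') = reverse('c') + 'v'
reverse('c') = 'c'  (base case)
Concatenating: 'c' + 'v' + 'y' + 'm' + 'p' + 'i' + 'n' + 'r' = 'cvympinr'

cvympinr


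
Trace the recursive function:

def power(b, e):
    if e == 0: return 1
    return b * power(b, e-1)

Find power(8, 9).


power(8, 9)
= 8 * power(8, 8)
= 8 * 8 * power(8, 7)
= 8 * 8 * 8 * power(8, 6)
= 8 * 8 * 8 * 8 * power(8, 5)
= 8 * 8 * 8 * 8 * 8 * power(8, 4)
= 8 * 8 * 8 * 8 * 8 * 8 * power(8, 3)
= 8 * 8 * 8 * 8 * 8 * 8 * 8 * power(8, 2)
= 8 * 8 * 8 * 8 * 8 * 8 * 8 * 8 * power(8, 1)
= 8 * 8 * 8 * 8 * 8 * 8 * 8 * 8 * 8 * power(8, 0)
= 8 * 8 * 8 * 8 * 8 * 8 * 8 * 8 * 8 * 1
= 134217728

134217728


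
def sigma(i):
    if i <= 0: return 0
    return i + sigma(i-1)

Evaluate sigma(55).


sigma(55)
= 55 + 54 + 53 + 52 + 51 + 50 + 49 + 48 + 47 + 46 + 45 + 44 + 43 + 42 + 41 + 40 + 39 + 38 + 37 + 36 + 35 + 34 + 33 + 32 + 31 + 30 + 29 + 28 + 27 + 26 + 25 + 24 + 23 + 22 + 21 + 20 + 19 + 18 + 17 + 16 + 15 + 14 + 13 + 12 + 11 + 10 + 9 + 8 + 7 + 6 + 5 + 4 + 3 + 2 + 1 + sigma(0)
= 55 + 54 + 53 + 52 + 51 + 50 + 49 + 48 + 47 + 46 + 45 + 44 + 43 + 42 + 41 + 40 + 39 + 38 + 37 + 36 + 35 + 34 + 33 + 32 + 31 + 30 + 29 + 28 + 27 + 26 + 25 + 24 + 23 + 22 + 21 + 20 + 19 + 18 + 17 + 16 + 15 + 14 + 13 + 12 + 11 + 10 + 9 + 8 + 7 + 6 + 5 + 4 + 3 + 2 + 1 + 0
= 1540

1540


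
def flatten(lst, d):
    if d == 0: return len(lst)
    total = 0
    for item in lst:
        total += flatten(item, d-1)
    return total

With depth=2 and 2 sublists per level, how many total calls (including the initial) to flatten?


At depth 0 (root): 1 call
At depth 1: each of 1 parents calls flatten on 2 children = 2 calls
At depth 2: each of 2 parents calls flatten on 2 children = 4 calls
Total: 1 + 2 + 4 = 7

7


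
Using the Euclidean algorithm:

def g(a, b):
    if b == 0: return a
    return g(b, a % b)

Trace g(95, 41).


g(95, 41) = g(41, 13)
g(41, 13) = g(13, 2)
g(13, 2) = g(2, 1)
g(2, 1) = g(1, 0)
g(1, 0) = 1  (base case)

1


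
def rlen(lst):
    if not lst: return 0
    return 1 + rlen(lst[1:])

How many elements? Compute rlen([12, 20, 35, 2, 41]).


rlen([12, 20, 35, 2, 41]) = 1 + rlen([20, 35, 2, 41])
rlen([20, 35, 2, 41]) = 1 + rlen([35, 2, 41])
rlen([35, 2, 41]) = 1 + rlen([2, 41])
rlen([2, 41]) = 1 + rlen([41])
rlen([41]) = 1 + rlen([])
rlen([]) = 0  (base case)
Unwinding: 1 + 1 + 1 + 1 + 1 + 0 = 5

5


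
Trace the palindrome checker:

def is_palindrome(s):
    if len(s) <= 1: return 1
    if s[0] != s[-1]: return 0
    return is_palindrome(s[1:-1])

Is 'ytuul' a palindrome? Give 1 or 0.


is_palindrome('ytuul'): s[0]='y' != s[-1]='l' -> return 0
Result: 0 (not a palindrome)

0


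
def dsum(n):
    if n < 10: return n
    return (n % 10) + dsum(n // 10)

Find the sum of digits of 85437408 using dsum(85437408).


dsum(85437408) = 8 + dsum(8543740)
dsum(8543740) = 0 + dsum(854374)
dsum(854374) = 4 + dsum(85437)
dsum(85437) = 7 + dsum(8543)
dsum(8543) = 3 + dsum(854)
dsum(854) = 4 + dsum(85)
dsum(85) = 5 + dsum(8)
dsum(8) = 8  (base case)
Total: 8 + 0 + 4 + 7 + 3 + 4 + 5 + 8 = 39

39


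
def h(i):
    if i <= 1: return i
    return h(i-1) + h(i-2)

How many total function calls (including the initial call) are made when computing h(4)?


Let C(n) = total calls for h(n)
C(0) = 1, C(1) = 1
C(2) = 1 + C(1) + C(0) = 1 + 1 + 1 = 3
C(3) = 1 + C(2) + C(1) = 1 + 3 + 1 = 5
C(4) = 1 + C(3) + C(2) = 1 + 5 + 3 = 9

9


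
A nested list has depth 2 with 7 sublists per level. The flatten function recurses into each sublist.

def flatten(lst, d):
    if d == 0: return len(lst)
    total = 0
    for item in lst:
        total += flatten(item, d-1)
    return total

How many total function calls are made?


At depth 0 (root): 1 call
At depth 1: each of 1 parents calls flatten on 7 children = 7 calls
At depth 2: each of 7 parents calls flatten on 7 children = 49 calls
Total: 1 + 7 + 49 = 57

57


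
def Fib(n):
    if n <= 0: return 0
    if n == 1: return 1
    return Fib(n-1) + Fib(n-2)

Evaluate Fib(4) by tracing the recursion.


Computing Fib(4) bottom-up:
Fib(0) = 0
Fib(1) = 1
Fib(2) = Fib(1) + Fib(0) = 1 + 0 = 1
Fib(3) = Fib(2) + Fib(1) = 1 + 1 = 2
Fib(4) = Fib(3) + Fib(2) = 2 + 1 = 3

3


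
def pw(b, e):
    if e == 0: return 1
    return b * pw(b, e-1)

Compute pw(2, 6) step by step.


pw(2, 6)
= 2 * pw(2, 5)
= 2 * 2 * pw(2, 4)
= 2 * 2 * 2 * pw(2, 3)
= 2 * 2 * 2 * 2 * pw(2, 2)
= 2 * 2 * 2 * 2 * 2 * pw(2, 1)
= 2 * 2 * 2 * 2 * 2 * 2 * pw(2, 0)
= 2 * 2 * 2 * 2 * 2 * 2 * 1
= 64

64


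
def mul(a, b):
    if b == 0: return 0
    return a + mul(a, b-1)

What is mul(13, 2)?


mul(13, 2) = 13 + mul(13, 1)
mul(13, 1) = 13 + mul(13, 0)
mul(13, 0) = 0  (base case)
Total: 13 + 13 + 0 = 26

26


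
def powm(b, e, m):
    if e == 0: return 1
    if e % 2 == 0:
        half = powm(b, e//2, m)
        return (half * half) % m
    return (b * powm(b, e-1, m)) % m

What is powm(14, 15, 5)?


powm(14, 15, 5): e is odd, compute powm(14, 14, 5)
  powm(14, 14, 5): e is even, compute powm(14, 7, 5)
    powm(14, 7, 5): e is odd, compute powm(14, 6, 5)
      powm(14, 6, 5): e is even, compute powm(14, 3, 5)
        powm(14, 3, 5): e is odd, compute powm(14, 2, 5)
          powm(14, 2, 5): e is even, compute powm(14, 1, 5)
          powm(14, 1, 5): e is odd, compute powm(14, 0, 5)
          powm(14, 0, 5) = 1
          (14 * 1) % 5 = 4
          half=4, (4*4) % 5 = 1
        (14 * 1) % 5 = 4
      half=4, (4*4) % 5 = 1
    (14 * 1) % 5 = 4
  half=4, (4*4) % 5 = 1
(14 * 1) % 5 = 4

4


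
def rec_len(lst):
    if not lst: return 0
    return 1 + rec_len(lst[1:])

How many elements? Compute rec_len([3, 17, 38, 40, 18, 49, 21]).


rec_len([3, 17, 38, 40, 18, 49, 21]) = 1 + rec_len([17, 38, 40, 18, 49, 21])
rec_len([17, 38, 40, 18, 49, 21]) = 1 + rec_len([38, 40, 18, 49, 21])
rec_len([38, 40, 18, 49, 21]) = 1 + rec_len([40, 18, 49, 21])
rec_len([40, 18, 49, 21]) = 1 + rec_len([18, 49, 21])
rec_len([18, 49, 21]) = 1 + rec_len([49, 21])
rec_len([49, 21]) = 1 + rec_len([21])
rec_len([21]) = 1 + rec_len([])
rec_len([]) = 0  (base case)
Unwinding: 1 + 1 + 1 + 1 + 1 + 1 + 1 + 0 = 7

7


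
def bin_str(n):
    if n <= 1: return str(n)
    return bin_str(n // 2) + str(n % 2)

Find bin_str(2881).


bin_str(2881) = bin_str(1440) + '1'
bin_str(1440) = bin_str(720) + '0'
bin_str(720) = bin_str(360) + '0'
bin_str(360) = bin_str(180) + '0'
bin_str(180) = bin_str(90) + '0'
bin_str(90) = bin_str(45) + '0'
bin_str(45) = bin_str(22) + '1'
bin_str(22) = bin_str(11) + '0'
bin_str(11) = bin_str(5) + '1'
bin_str(5) = bin_str(2) + '1'
bin_str(2) = bin_str(1) + '0'
bin_str(1) = '1'  (base case)
Concatenating: '1' + '0' + '1' + '1' + '0' + '1' + '0' + '0' + '0' + '0' + '0' + '1' = '101101000001'

101101000001


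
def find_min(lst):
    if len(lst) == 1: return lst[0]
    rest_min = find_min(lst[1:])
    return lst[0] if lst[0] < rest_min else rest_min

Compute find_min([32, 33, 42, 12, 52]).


find_min([32, 33, 42, 12, 52]): compare 32 with find_min([33, 42, 12, 52])
find_min([33, 42, 12, 52]): compare 33 with find_min([42, 12, 52])
find_min([42, 12, 52]): compare 42 with find_min([12, 52])
find_min([12, 52]): compare 12 with find_min([52])
find_min([52]) = 52  (base case)
Compare 12 with 52 -> 12
Compare 42 with 12 -> 12
Compare 33 with 12 -> 12
Compare 32 with 12 -> 12

12


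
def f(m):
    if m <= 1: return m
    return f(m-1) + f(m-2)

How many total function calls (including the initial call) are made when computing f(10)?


Let C(n) = total calls for f(n)
C(0) = 1, C(1) = 1
C(2) = 1 + C(1) + C(0) = 1 + 1 + 1 = 3
C(3) = 1 + C(2) + C(1) = 1 + 3 + 1 = 5
C(4) = 1 + C(3) + C(2) = 1 + 5 + 3 = 9
C(5) = 1 + C(4) + C(3) = 1 + 9 + 5 = 15
C(6) = 1 + C(5) + C(4) = 1 + 15 + 9 = 25
C(7) = 1 + C(6) + C(5) = 1 + 25 + 15 = 41
C(8) = 1 + C(7) + C(6) = 1 + 41 + 25 = 67
C(9) = 1 + C(8) + C(7) = 1 + 67 + 41 = 109
C(10) = 1 + C(9) + C(8) = 1 + 109 + 67 = 177

177


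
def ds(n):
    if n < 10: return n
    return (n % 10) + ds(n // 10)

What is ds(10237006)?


ds(10237006) = 6 + ds(1023700)
ds(1023700) = 0 + ds(102370)
ds(102370) = 0 + ds(10237)
ds(10237) = 7 + ds(1023)
ds(1023) = 3 + ds(102)
ds(102) = 2 + ds(10)
ds(10) = 0 + ds(1)
ds(1) = 1  (base case)
Total: 6 + 0 + 0 + 7 + 3 + 2 + 0 + 1 = 19

19


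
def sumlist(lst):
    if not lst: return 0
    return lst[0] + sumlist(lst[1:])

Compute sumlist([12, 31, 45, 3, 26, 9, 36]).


sumlist([12, 31, 45, 3, 26, 9, 36]) = 12 + sumlist([31, 45, 3, 26, 9, 36])
sumlist([31, 45, 3, 26, 9, 36]) = 31 + sumlist([45, 3, 26, 9, 36])
sumlist([45, 3, 26, 9, 36]) = 45 + sumlist([3, 26, 9, 36])
sumlist([3, 26, 9, 36]) = 3 + sumlist([26, 9, 36])
sumlist([26, 9, 36]) = 26 + sumlist([9, 36])
sumlist([9, 36]) = 9 + sumlist([36])
sumlist([36]) = 36 + sumlist([])
sumlist([]) = 0  (base case)
Total: 12 + 31 + 45 + 3 + 26 + 9 + 36 + 0 = 162

162


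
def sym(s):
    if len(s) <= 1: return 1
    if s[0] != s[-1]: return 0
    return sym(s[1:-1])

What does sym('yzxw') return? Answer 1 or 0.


sym('yzxw'): s[0]='y' != s[-1]='w' -> return 0
Result: 0 (not a palindrome)

0


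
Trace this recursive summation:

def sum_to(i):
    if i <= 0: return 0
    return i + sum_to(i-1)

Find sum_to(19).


sum_to(19)
= 19 + 18 + 17 + 16 + 15 + 14 + 13 + 12 + 11 + 10 + 9 + 8 + 7 + 6 + 5 + 4 + 3 + 2 + 1 + sum_to(0)
= 19 + 18 + 17 + 16 + 15 + 14 + 13 + 12 + 11 + 10 + 9 + 8 + 7 + 6 + 5 + 4 + 3 + 2 + 1 + 0
= 190

190


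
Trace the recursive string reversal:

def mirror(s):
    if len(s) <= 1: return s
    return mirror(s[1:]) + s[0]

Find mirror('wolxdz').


mirror('wolxdz') = mirror('olxdz') + 'w'
mirror('olxdz') = mirror('lxdz') + 'o'
mirror('lxdz') = mirror('xdz') + 'l'
mirror('xdz') = mirror('dz') + 'x'
mirror('dz') = mirror('z') + 'd'
mirror('z') = 'z'  (base case)
Concatenating: 'z' + 'd' + 'x' + 'l' + 'o' + 'w' = 'zdxlow'

zdxlow


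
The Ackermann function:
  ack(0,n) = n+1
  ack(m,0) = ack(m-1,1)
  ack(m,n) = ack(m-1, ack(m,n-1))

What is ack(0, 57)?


ack(0, 57) = 58
Result: ack(0, 57) = 58

58


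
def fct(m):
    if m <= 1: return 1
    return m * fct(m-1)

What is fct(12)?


fct(12)
= 12 * fct(11)
= 12 * 11 * fct(10)
= 12 * 11 * 10 * fct(9)
= 12 * 11 * 10 * 9 * fct(8)
= 12 * 11 * 10 * 9 * 8 * fct(7)
= 12 * 11 * 10 * 9 * 8 * 7 * fct(6)
= 12 * 11 * 10 * 9 * 8 * 7 * 6 * fct(5)
= 12 * 11 * 10 * 9 * 8 * 7 * 6 * 5 * fct(4)
= 12 * 11 * 10 * 9 * 8 * 7 * 6 * 5 * 4 * fct(3)
= 12 * 11 * 10 * 9 * 8 * 7 * 6 * 5 * 4 * 3 * fct(2)
= 12 * 11 * 10 * 9 * 8 * 7 * 6 * 5 * 4 * 3 * 2 * fct(1)
= 12 * 11 * 10 * 9 * 8 * 7 * 6 * 5 * 4 * 3 * 2 * 1
= 479001600

479001600


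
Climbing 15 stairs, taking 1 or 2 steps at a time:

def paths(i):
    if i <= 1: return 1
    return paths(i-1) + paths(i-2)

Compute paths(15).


Building up from base cases:
paths(0) = 1
paths(1) = 1
paths(2) = paths(1) + paths(0) = 1 + 1 = 2
paths(3) = paths(2) + paths(1) = 2 + 1 = 3
paths(4) = paths(3) + paths(2) = 3 + 2 = 5
paths(5) = paths(4) + paths(3) = 5 + 3 = 8
paths(6) = paths(5) + paths(4) = 8 + 5 = 13
paths(7) = paths(6) + paths(5) = 13 + 8 = 21
paths(8) = paths(7) + paths(6) = 21 + 13 = 34
paths(9) = paths(8) + paths(7) = 34 + 21 = 55
paths(10) = paths(9) + paths(8) = 55 + 34 = 89
paths(11) = paths(10) + paths(9) = 89 + 55 = 144
paths(12) = paths(11) + paths(10) = 144 + 89 = 233
paths(13) = paths(12) + paths(11) = 233 + 144 = 377
paths(14) = paths(13) + paths(12) = 377 + 233 = 610
paths(15) = paths(14) + paths(13) = 610 + 377 = 987

987


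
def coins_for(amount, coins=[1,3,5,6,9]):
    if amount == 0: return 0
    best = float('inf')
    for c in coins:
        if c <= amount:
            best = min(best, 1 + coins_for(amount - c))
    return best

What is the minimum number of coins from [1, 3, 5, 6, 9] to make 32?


Building up with DP:
coins_for(0) = 0
coins_for(1) = min(1+coins_for(0)=1+0=1) = 1
coins_for(2) = min(1+coins_for(1)=1+1=2) = 2
coins_for(3) = min(1+coins_for(2)=1+2=3, 1+coins_for(0)=1+0=1) = 1
coins_for(4) = min(1+coins_for(3)=1+1=2, 1+coins_for(1)=1+1=2) = 2
coins_for(5) = min(1+coins_for(4)=1+2=3, 1+coins_for(2)=1+2=3, 1+coins_for(0)=1+0=1) = 1
coins_for(6) = min(1+coins_for(5)=1+1=2, 1+coins_for(3)=1+1=2, 1+coins_for(1)=1+1=2, 1+coins_for(0)=1+0=1) = 1
coins_for(7) = min(1+coins_for(6)=1+1=2, 1+coins_for(4)=1+2=3, 1+coins_for(2)=1+2=3, 1+coins_for(1)=1+1=2) = 2
coins_for(8) = min(1+coins_for(7)=1+2=3, 1+coins_for(5)=1+1=2, 1+coins_for(3)=1+1=2, 1+coins_for(2)=1+2=3) = 2
coins_for(9) = min(1+coins_for(8)=1+2=3, 1+coins_for(6)=1+1=2, 1+coins_for(4)=1+2=3, 1+coins_for(3)=1+1=2, 1+coins_for(0)=1+0=1) = 1
coins_for(10) = min(1+coins_for(9)=1+1=2, 1+coins_for(7)=1+2=3, 1+coins_for(5)=1+1=2, 1+coins_for(4)=1+2=3, 1+coins_for(1)=1+1=2) = 2
coins_for(11) = min(1+coins_for(10)=1+2=3, 1+coins_for(8)=1+2=3, 1+coins_for(6)=1+1=2, 1+coins_for(5)=1+1=2, 1+coins_for(2)=1+2=3) = 2
coins_for(12) = min(1+coins_for(11)=1+2=3, 1+coins_for(9)=1+1=2, 1+coins_for(7)=1+2=3, 1+coins_for(6)=1+1=2, 1+coins_for(3)=1+1=2) = 2
coins_for(13) = min(1+coins_for(12)=1+2=3, 1+coins_for(10)=1+2=3, 1+coins_for(8)=1+2=3, 1+coins_for(7)=1+2=3, 1+coins_for(4)=1+2=3) = 3
coins_for(14) = min(1+coins_for(13)=1+3=4, 1+coins_for(11)=1+2=3, 1+coins_for(9)=1+1=2, 1+coins_for(8)=1+2=3, 1+coins_for(5)=1+1=2) = 2
coins_for(15) = min(1+coins_for(14)=1+2=3, 1+coins_for(12)=1+2=3, 1+coins_for(10)=1+2=3, 1+coins_for(9)=1+1=2, 1+coins_for(6)=1+1=2) = 2
coins_for(16) = min(1+coins_for(15)=1+2=3, 1+coins_for(13)=1+3=4, 1+coins_for(11)=1+2=3, 1+coins_for(10)=1+2=3, 1+coins_for(7)=1+2=3) = 3
coins_for(17) = min(1+coins_for(16)=1+3=4, 1+coins_for(14)=1+2=3, 1+coins_for(12)=1+2=3, 1+coins_for(11)=1+2=3, 1+coins_for(8)=1+2=3) = 3
coins_for(18) = min(1+coins_for(17)=1+3=4, 1+coins_for(15)=1+2=3, 1+coins_for(13)=1+3=4, 1+coins_for(12)=1+2=3, 1+coins_for(9)=1+1=2) = 2
coins_for(19) = min(1+coins_for(18)=1+2=3, 1+coins_for(16)=1+3=4, 1+coins_for(14)=1+2=3, 1+coins_for(13)=1+3=4, 1+coins_for(10)=1+2=3) = 3
coins_for(20) = min(1+coins_for(19)=1+3=4, 1+coins_for(17)=1+3=4, 1+coins_for(15)=1+2=3, 1+coins_for(14)=1+2=3, 1+coins_for(11)=1+2=3) = 3
coins_for(21) = min(1+coins_for(20)=1+3=4, 1+coins_for(18)=1+2=3, 1+coins_for(16)=1+3=4, 1+coins_for(15)=1+2=3, 1+coins_for(12)=1+2=3) = 3
coins_for(22) = min(1+coins_for(21)=1+3=4, 1+coins_for(19)=1+3=4, 1+coins_for(17)=1+3=4, 1+coins_for(16)=1+3=4, 1+coins_for(13)=1+3=4) = 4
coins_for(23) = min(1+coins_for(22)=1+4=5, 1+coins_for(20)=1+3=4, 1+coins_for(18)=1+2=3, 1+coins_for(17)=1+3=4, 1+coins_for(14)=1+2=3) = 3
coins_for(24) = min(1+coins_for(23)=1+3=4, 1+coins_for(21)=1+3=4, 1+coins_for(19)=1+3=4, 1+coins_for(18)=1+2=3, 1+coins_for(15)=1+2=3) = 3
coins_for(25) = min(1+coins_for(24)=1+3=4, 1+coins_for(22)=1+4=5, 1+coins_for(20)=1+3=4, 1+coins_for(19)=1+3=4, 1+coins_for(16)=1+3=4) = 4
coins_for(26) = min(1+coins_for(25)=1+4=5, 1+coins_for(23)=1+3=4, 1+coins_for(21)=1+3=4, 1+coins_for(20)=1+3=4, 1+coins_for(17)=1+3=4) = 4
coins_for(27) = min(1+coins_for(26)=1+4=5, 1+coins_for(24)=1+3=4, 1+coins_for(22)=1+4=5, 1+coins_for(21)=1+3=4, 1+coins_for(18)=1+2=3) = 3
coins_for(28) = min(1+coins_for(27)=1+3=4, 1+coins_for(25)=1+4=5, 1+coins_for(23)=1+3=4, 1+coins_for(22)=1+4=5, 1+coins_for(19)=1+3=4) = 4
coins_for(29) = min(1+coins_for(28)=1+4=5, 1+coins_for(26)=1+4=5, 1+coins_for(24)=1+3=4, 1+coins_for(23)=1+3=4, 1+coins_for(20)=1+3=4) = 4
coins_for(30) = min(1+coins_for(29)=1+4=5, 1+coins_for(27)=1+3=4, 1+coins_for(25)=1+4=5, 1+coins_for(24)=1+3=4, 1+coins_for(21)=1+3=4) = 4
coins_for(31) = min(1+coins_for(30)=1+4=5, 1+coins_for(28)=1+4=5, 1+coins_for(26)=1+4=5, 1+coins_for(25)=1+4=5, 1+coins_for(22)=1+4=5) = 5
coins_for(32) = min(1+coins_for(31)=1+5=6, 1+coins_for(29)=1+4=5, 1+coins_for(27)=1+3=4, 1+coins_for(26)=1+4=5, 1+coins_for(23)=1+3=4) = 4

4


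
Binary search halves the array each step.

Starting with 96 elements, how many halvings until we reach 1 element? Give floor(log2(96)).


96 / 2 = 48
48 / 2 = 24
24 / 2 = 12
12 / 2 = 6
6 / 2 = 3
3 / 2 = 1
Reached 1 after 6 halvings

6


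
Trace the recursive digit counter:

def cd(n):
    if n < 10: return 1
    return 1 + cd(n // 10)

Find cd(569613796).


cd(569613796) = 1 + cd(56961379)
cd(56961379) = 1 + cd(5696137)
cd(5696137) = 1 + cd(569613)
cd(569613) = 1 + cd(56961)
cd(56961) = 1 + cd(5696)
cd(5696) = 1 + cd(569)
cd(569) = 1 + cd(56)
cd(56) = 1 + cd(5)
cd(5) = 1  (base case: 5 < 10)
Unwinding: 1 + 1 + 1 + 1 + 1 + 1 + 1 + 1 + 1 = 9

9


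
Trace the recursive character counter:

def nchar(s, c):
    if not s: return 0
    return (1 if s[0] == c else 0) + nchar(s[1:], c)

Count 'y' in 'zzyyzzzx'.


s[0]='z' != 'y' -> 0
s[0]='z' != 'y' -> 0
s[0]='y' == 'y' -> 1
s[0]='y' == 'y' -> 1
s[0]='z' != 'y' -> 0
s[0]='z' != 'y' -> 0
s[0]='z' != 'y' -> 0
s[0]='x' != 'y' -> 0
Sum: 0 + 0 + 1 + 1 + 0 + 0 + 0 + 0 = 2

2


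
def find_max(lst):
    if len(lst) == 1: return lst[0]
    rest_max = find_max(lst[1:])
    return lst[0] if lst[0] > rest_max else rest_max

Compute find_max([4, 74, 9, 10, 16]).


find_max([4, 74, 9, 10, 16]): compare 4 with find_max([74, 9, 10, 16])
find_max([74, 9, 10, 16]): compare 74 with find_max([9, 10, 16])
find_max([9, 10, 16]): compare 9 with find_max([10, 16])
find_max([10, 16]): compare 10 with find_max([16])
find_max([16]) = 16  (base case)
Compare 10 with 16 -> 16
Compare 9 with 16 -> 16
Compare 74 with 16 -> 74
Compare 4 with 74 -> 74

74


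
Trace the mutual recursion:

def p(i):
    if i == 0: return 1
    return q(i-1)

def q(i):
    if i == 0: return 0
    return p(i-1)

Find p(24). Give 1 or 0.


p(24) = q(23)
q(23) = p(22)
p(22) = q(21)
q(21) = p(20)
p(20) = q(19)
q(19) = p(18)
p(18) = q(17)
q(17) = p(16)
p(16) = q(15)
q(15) = p(14)
p(14) = q(13)
q(13) = p(12)
p(12) = q(11)
q(11) = p(10)
p(10) = q(9)
q(9) = p(8)
p(8) = q(7)
q(7) = p(6)
p(6) = q(5)
q(5) = p(4)
p(4) = q(3)
q(3) = p(2)
p(2) = q(1)
q(1) = p(0)
p(0) = 1  (base case)
Result: 1

1


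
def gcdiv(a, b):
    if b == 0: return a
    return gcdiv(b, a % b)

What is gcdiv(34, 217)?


gcdiv(34, 217) = gcdiv(217, 34)
gcdiv(217, 34) = gcdiv(34, 13)
gcdiv(34, 13) = gcdiv(13, 8)
gcdiv(13, 8) = gcdiv(8, 5)
gcdiv(8, 5) = gcdiv(5, 3)
gcdiv(5, 3) = gcdiv(3, 2)
gcdiv(3, 2) = gcdiv(2, 1)
gcdiv(2, 1) = gcdiv(1, 0)
gcdiv(1, 0) = 1  (base case)

1


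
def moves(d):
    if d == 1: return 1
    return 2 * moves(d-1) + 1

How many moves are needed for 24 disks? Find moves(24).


moves(24) = 2 * moves(23) + 1
moves(23) = 2 * moves(22) + 1
moves(22) = 2 * moves(21) + 1
moves(21) = 2 * moves(20) + 1
moves(20) = 2 * moves(19) + 1
moves(19) = 2 * moves(18) + 1
moves(18) = 2 * moves(17) + 1
moves(17) = 2 * moves(16) + 1
moves(16) = 2 * moves(15) + 1
moves(15) = 2 * moves(14) + 1
moves(14) = 2 * moves(13) + 1
moves(13) = 2 * moves(12) + 1
moves(12) = 2 * moves(11) + 1
moves(11) = 2 * moves(10) + 1
moves(10) = 2 * moves(9) + 1
moves(9) = 2 * moves(8) + 1
moves(8) = 2 * moves(7) + 1
moves(7) = 2 * moves(6) + 1
moves(6) = 2 * moves(5) + 1
moves(5) = 2 * moves(4) + 1
moves(4) = 2 * moves(3) + 1
moves(3) = 2 * moves(2) + 1
moves(2) = 2 * moves(1) + 1
moves(1) = 1  (base case)
moves(2) = 2 * 1 + 1 = 3
moves(3) = 2 * 3 + 1 = 7
moves(4) = 2 * 7 + 1 = 15
moves(5) = 2 * 15 + 1 = 31
moves(6) = 2 * 31 + 1 = 63
moves(7) = 2 * 63 + 1 = 127
moves(8) = 2 * 127 + 1 = 255
moves(9) = 2 * 255 + 1 = 511
moves(10) = 2 * 511 + 1 = 1023
moves(11) = 2 * 1023 + 1 = 2047
moves(12) = 2 * 2047 + 1 = 4095
moves(13) = 2 * 4095 + 1 = 8191
moves(14) = 2 * 8191 + 1 = 16383
moves(15) = 2 * 16383 + 1 = 32767
moves(16) = 2 * 32767 + 1 = 65535
moves(17) = 2 * 65535 + 1 = 131071
moves(18) = 2 * 131071 + 1 = 262143
moves(19) = 2 * 262143 + 1 = 524287
moves(20) = 2 * 524287 + 1 = 1048575
moves(21) = 2 * 1048575 + 1 = 2097151
moves(22) = 2 * 2097151 + 1 = 4194303
moves(23) = 2 * 4194303 + 1 = 8388607
moves(24) = 2 * 8388607 + 1 = 16777215

16777215


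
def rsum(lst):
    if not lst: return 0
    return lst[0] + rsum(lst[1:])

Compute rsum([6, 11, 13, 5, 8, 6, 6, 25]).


rsum([6, 11, 13, 5, 8, 6, 6, 25]) = 6 + rsum([11, 13, 5, 8, 6, 6, 25])
rsum([11, 13, 5, 8, 6, 6, 25]) = 11 + rsum([13, 5, 8, 6, 6, 25])
rsum([13, 5, 8, 6, 6, 25]) = 13 + rsum([5, 8, 6, 6, 25])
rsum([5, 8, 6, 6, 25]) = 5 + rsum([8, 6, 6, 25])
rsum([8, 6, 6, 25]) = 8 + rsum([6, 6, 25])
rsum([6, 6, 25]) = 6 + rsum([6, 25])
rsum([6, 25]) = 6 + rsum([25])
rsum([25]) = 25 + rsum([])
rsum([]) = 0  (base case)
Total: 6 + 11 + 13 + 5 + 8 + 6 + 6 + 25 + 0 = 80

80


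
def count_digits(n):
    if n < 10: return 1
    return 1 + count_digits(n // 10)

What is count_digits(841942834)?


count_digits(841942834) = 1 + count_digits(84194283)
count_digits(84194283) = 1 + count_digits(8419428)
count_digits(8419428) = 1 + count_digits(841942)
count_digits(841942) = 1 + count_digits(84194)
count_digits(84194) = 1 + count_digits(8419)
count_digits(8419) = 1 + count_digits(841)
count_digits(841) = 1 + count_digits(84)
count_digits(84) = 1 + count_digits(8)
count_digits(8) = 1  (base case: 8 < 10)
Unwinding: 1 + 1 + 1 + 1 + 1 + 1 + 1 + 1 + 1 = 9

9


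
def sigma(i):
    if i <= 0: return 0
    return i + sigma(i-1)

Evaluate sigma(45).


sigma(45)
= 45 + 44 + 43 + 42 + 41 + 40 + 39 + 38 + 37 + 36 + 35 + 34 + 33 + 32 + 31 + 30 + 29 + 28 + 27 + 26 + 25 + 24 + 23 + 22 + 21 + 20 + 19 + 18 + 17 + 16 + 15 + 14 + 13 + 12 + 11 + 10 + 9 + 8 + 7 + 6 + 5 + 4 + 3 + 2 + 1 + sigma(0)
= 45 + 44 + 43 + 42 + 41 + 40 + 39 + 38 + 37 + 36 + 35 + 34 + 33 + 32 + 31 + 30 + 29 + 28 + 27 + 26 + 25 + 24 + 23 + 22 + 21 + 20 + 19 + 18 + 17 + 16 + 15 + 14 + 13 + 12 + 11 + 10 + 9 + 8 + 7 + 6 + 5 + 4 + 3 + 2 + 1 + 0
= 1035

1035


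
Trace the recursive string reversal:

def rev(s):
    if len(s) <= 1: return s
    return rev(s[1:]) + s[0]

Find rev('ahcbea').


rev('ahcbea') = rev('hcbea') + 'a'
rev('hcbea') = rev('cbea') + 'h'
rev('cbea') = rev('bea') + 'c'
rev('bea') = rev('ea') + 'b'
rev('ea') = rev('a') + 'e'
rev('a') = 'a'  (base case)
Concatenating: 'a' + 'e' + 'b' + 'c' + 'h' + 'a' = 'aebcha'

aebcha


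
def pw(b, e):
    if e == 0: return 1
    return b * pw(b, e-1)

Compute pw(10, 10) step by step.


pw(10, 10)
= 10 * pw(10, 9)
= 10 * 10 * pw(10, 8)
= 10 * 10 * 10 * pw(10, 7)
= 10 * 10 * 10 * 10 * pw(10, 6)
= 10 * 10 * 10 * 10 * 10 * pw(10, 5)
= 10 * 10 * 10 * 10 * 10 * 10 * pw(10, 4)
= 10 * 10 * 10 * 10 * 10 * 10 * 10 * pw(10, 3)
= 10 * 10 * 10 * 10 * 10 * 10 * 10 * 10 * pw(10, 2)
= 10 * 10 * 10 * 10 * 10 * 10 * 10 * 10 * 10 * pw(10, 1)
= 10 * 10 * 10 * 10 * 10 * 10 * 10 * 10 * 10 * 10 * pw(10, 0)
= 10 * 10 * 10 * 10 * 10 * 10 * 10 * 10 * 10 * 10 * 1
= 10000000000

10000000000


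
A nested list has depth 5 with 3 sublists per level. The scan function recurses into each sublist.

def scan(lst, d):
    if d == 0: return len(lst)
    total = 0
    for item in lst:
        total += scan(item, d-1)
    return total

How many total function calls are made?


At depth 0 (root): 1 call
At depth 1: each of 1 parents calls scan on 3 children = 3 calls
At depth 2: each of 3 parents calls scan on 3 children = 9 calls
At depth 3: each of 9 parents calls scan on 3 children = 27 calls
At depth 4: each of 27 parents calls scan on 3 children = 81 calls
At depth 5: each of 81 parents calls scan on 3 children = 243 calls
Total: 1 + 3 + 9 + 27 + 81 + 243 = 364

364


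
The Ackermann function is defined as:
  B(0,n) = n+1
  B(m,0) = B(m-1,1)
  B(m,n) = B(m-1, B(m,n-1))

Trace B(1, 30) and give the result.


B(1, 30) = B(0, B(1, 29))
  B(1, 29) = B(0, B(1, 28))
    B(1, 28) = B(0, B(1, 27))
      B(1, 27) = B(0, B(1, 26))
        B(1, 26) = B(0, B(1, 25))
          B(1, 25) = B(0, B(1, 24))
          B(1, 24) = B(0, B(1, 23))
          B(1, 23) = B(0, B(1, 22))
          B(1, 22) = B(0, B(1, 21))
          B(1, 21) = B(0, B(1, 20))
          B(1, 20) = B(0, B(1, 19))
          B(1, 19) = B(0, B(1, 18))
          B(1, 18) = B(0, B(1, 17))
          B(1, 17) = B(0, B(1, 16))
          B(1, 16) = B(0, B(1, 15))
          B(1, 15) = B(0, B(1, 14))
          B(1, 14) = B(0, B(1, 13))
          B(1, 13) = B(0, B(1, 12))
          B(1, 12) = B(0, B(1, 11))
          B(1, 11) = B(0, B(1, 10))
          B(1, 10) = B(0, B(1, 9))
          B(1, 9) = B(0, B(1, 8))
          B(1, 8) = B(0, B(1, 7))
          B(1, 7) = B(0, B(1, 6))
          B(1, 6) = B(0, B(1, 5))
... (trace truncated)
Result: B(1, 30) = 32

32


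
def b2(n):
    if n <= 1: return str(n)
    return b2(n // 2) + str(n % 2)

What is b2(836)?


b2(836) = b2(418) + '0'
b2(418) = b2(209) + '0'
b2(209) = b2(104) + '1'
b2(104) = b2(52) + '0'
b2(52) = b2(26) + '0'
b2(26) = b2(13) + '0'
b2(13) = b2(6) + '1'
b2(6) = b2(3) + '0'
b2(3) = b2(1) + '1'
b2(1) = '1'  (base case)
Concatenating: '1' + '1' + '0' + '1' + '0' + '0' + '0' + '1' + '0' + '0' = '1101000100'

1101000100


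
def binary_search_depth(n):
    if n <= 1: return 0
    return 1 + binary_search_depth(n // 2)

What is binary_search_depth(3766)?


3766 / 2 = 1883
1883 / 2 = 941
941 / 2 = 470
470 / 2 = 235
235 / 2 = 117
117 / 2 = 58
58 / 2 = 29
29 / 2 = 14
14 / 2 = 7
7 / 2 = 3
3 / 2 = 1
Reached 1 after 11 halvings

11


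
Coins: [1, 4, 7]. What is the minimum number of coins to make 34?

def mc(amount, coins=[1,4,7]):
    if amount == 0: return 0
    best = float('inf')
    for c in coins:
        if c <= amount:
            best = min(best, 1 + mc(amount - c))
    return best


Building up with DP:
mc(0) = 0
mc(1) = min(1+mc(0)=1+0=1) = 1
mc(2) = min(1+mc(1)=1+1=2) = 2
mc(3) = min(1+mc(2)=1+2=3) = 3
mc(4) = min(1+mc(3)=1+3=4, 1+mc(0)=1+0=1) = 1
mc(5) = min(1+mc(4)=1+1=2, 1+mc(1)=1+1=2) = 2
mc(6) = min(1+mc(5)=1+2=3, 1+mc(2)=1+2=3) = 3
mc(7) = min(1+mc(6)=1+3=4, 1+mc(3)=1+3=4, 1+mc(0)=1+0=1) = 1
mc(8) = min(1+mc(7)=1+1=2, 1+mc(4)=1+1=2, 1+mc(1)=1+1=2) = 2
mc(9) = min(1+mc(8)=1+2=3, 1+mc(5)=1+2=3, 1+mc(2)=1+2=3) = 3
mc(10) = min(1+mc(9)=1+3=4, 1+mc(6)=1+3=4, 1+mc(3)=1+3=4) = 4
mc(11) = min(1+mc(10)=1+4=5, 1+mc(7)=1+1=2, 1+mc(4)=1+1=2) = 2
mc(12) = min(1+mc(11)=1+2=3, 1+mc(8)=1+2=3, 1+mc(5)=1+2=3) = 3
mc(13) = min(1+mc(12)=1+3=4, 1+mc(9)=1+3=4, 1+mc(6)=1+3=4) = 4
mc(14) = min(1+mc(13)=1+4=5, 1+mc(10)=1+4=5, 1+mc(7)=1+1=2) = 2
mc(15) = min(1+mc(14)=1+2=3, 1+mc(11)=1+2=3, 1+mc(8)=1+2=3) = 3
mc(16) = min(1+mc(15)=1+3=4, 1+mc(12)=1+3=4, 1+mc(9)=1+3=4) = 4
mc(17) = min(1+mc(16)=1+4=5, 1+mc(13)=1+4=5, 1+mc(10)=1+4=5) = 5
mc(18) = min(1+mc(17)=1+5=6, 1+mc(14)=1+2=3, 1+mc(11)=1+2=3) = 3
mc(19) = min(1+mc(18)=1+3=4, 1+mc(15)=1+3=4, 1+mc(12)=1+3=4) = 4
mc(20) = min(1+mc(19)=1+4=5, 1+mc(16)=1+4=5, 1+mc(13)=1+4=5) = 5
mc(21) = min(1+mc(20)=1+5=6, 1+mc(17)=1+5=6, 1+mc(14)=1+2=3) = 3
mc(22) = min(1+mc(21)=1+3=4, 1+mc(18)=1+3=4, 1+mc(15)=1+3=4) = 4
mc(23) = min(1+mc(22)=1+4=5, 1+mc(19)=1+4=5, 1+mc(16)=1+4=5) = 5
mc(24) = min(1+mc(23)=1+5=6, 1+mc(20)=1+5=6, 1+mc(17)=1+5=6) = 6
mc(25) = min(1+mc(24)=1+6=7, 1+mc(21)=1+3=4, 1+mc(18)=1+3=4) = 4
mc(26) = min(1+mc(25)=1+4=5, 1+mc(22)=1+4=5, 1+mc(19)=1+4=5) = 5
mc(27) = min(1+mc(26)=1+5=6, 1+mc(23)=1+5=6, 1+mc(20)=1+5=6) = 6
mc(28) = min(1+mc(27)=1+6=7, 1+mc(24)=1+6=7, 1+mc(21)=1+3=4) = 4
mc(29) = min(1+mc(28)=1+4=5, 1+mc(25)=1+4=5, 1+mc(22)=1+4=5) = 5
mc(30) = min(1+mc(29)=1+5=6, 1+mc(26)=1+5=6, 1+mc(23)=1+5=6) = 6
mc(31) = min(1+mc(30)=1+6=7, 1+mc(27)=1+6=7, 1+mc(24)=1+6=7) = 7
mc(32) = min(1+mc(31)=1+7=8, 1+mc(28)=1+4=5, 1+mc(25)=1+4=5) = 5
mc(33) = min(1+mc(32)=1+5=6, 1+mc(29)=1+5=6, 1+mc(26)=1+5=6) = 6
mc(34) = min(1+mc(33)=1+6=7, 1+mc(30)=1+6=7, 1+mc(27)=1+6=7) = 7

7


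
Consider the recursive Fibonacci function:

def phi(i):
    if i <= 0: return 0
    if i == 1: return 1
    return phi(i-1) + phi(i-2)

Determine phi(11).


Computing phi(11) bottom-up:
phi(0) = 0
phi(1) = 1
phi(2) = phi(1) + phi(0) = 1 + 0 = 1
phi(3) = phi(2) + phi(1) = 1 + 1 = 2
phi(4) = phi(3) + phi(2) = 2 + 1 = 3
phi(5) = phi(4) + phi(3) = 3 + 2 = 5
phi(6) = phi(5) + phi(4) = 5 + 3 = 8
phi(7) = phi(6) + phi(5) = 8 + 5 = 13
phi(8) = phi(7) + phi(6) = 13 + 8 = 21
phi(9) = phi(8) + phi(7) = 21 + 13 = 34
phi(10) = phi(9) + phi(8) = 34 + 21 = 55
phi(11) = phi(10) + phi(9) = 55 + 34 = 89

89


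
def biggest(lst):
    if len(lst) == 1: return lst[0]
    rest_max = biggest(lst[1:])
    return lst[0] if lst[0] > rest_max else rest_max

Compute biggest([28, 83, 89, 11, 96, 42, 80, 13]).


biggest([28, 83, 89, 11, 96, 42, 80, 13]): compare 28 with biggest([83, 89, 11, 96, 42, 80, 13])
biggest([83, 89, 11, 96, 42, 80, 13]): compare 83 with biggest([89, 11, 96, 42, 80, 13])
biggest([89, 11, 96, 42, 80, 13]): compare 89 with biggest([11, 96, 42, 80, 13])
biggest([11, 96, 42, 80, 13]): compare 11 with biggest([96, 42, 80, 13])
biggest([96, 42, 80, 13]): compare 96 with biggest([42, 80, 13])
biggest([42, 80, 13]): compare 42 with biggest([80, 13])
biggest([80, 13]): compare 80 with biggest([13])
biggest([13]) = 13  (base case)
Compare 80 with 13 -> 80
Compare 42 with 80 -> 80
Compare 96 with 80 -> 96
Compare 11 with 96 -> 96
Compare 89 with 96 -> 96
Compare 83 with 96 -> 96
Compare 28 with 96 -> 96

96


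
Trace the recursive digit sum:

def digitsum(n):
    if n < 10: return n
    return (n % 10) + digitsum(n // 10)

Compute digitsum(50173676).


digitsum(50173676) = 6 + digitsum(5017367)
digitsum(5017367) = 7 + digitsum(501736)
digitsum(501736) = 6 + digitsum(50173)
digitsum(50173) = 3 + digitsum(5017)
digitsum(5017) = 7 + digitsum(501)
digitsum(501) = 1 + digitsum(50)
digitsum(50) = 0 + digitsum(5)
digitsum(5) = 5  (base case)
Total: 6 + 7 + 6 + 3 + 7 + 1 + 0 + 5 = 35

35


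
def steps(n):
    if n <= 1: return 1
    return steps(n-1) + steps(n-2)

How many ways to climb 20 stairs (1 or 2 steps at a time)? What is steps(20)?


Building up from base cases:
steps(0) = 1
steps(1) = 1
steps(2) = steps(1) + steps(0) = 1 + 1 = 2
steps(3) = steps(2) + steps(1) = 2 + 1 = 3
steps(4) = steps(3) + steps(2) = 3 + 2 = 5
steps(5) = steps(4) + steps(3) = 5 + 3 = 8
steps(6) = steps(5) + steps(4) = 8 + 5 = 13
steps(7) = steps(6) + steps(5) = 13 + 8 = 21
steps(8) = steps(7) + steps(6) = 21 + 13 = 34
steps(9) = steps(8) + steps(7) = 34 + 21 = 55
steps(10) = steps(9) + steps(8) = 55 + 34 = 89
steps(11) = steps(10) + steps(9) = 89 + 55 = 144
steps(12) = steps(11) + steps(10) = 144 + 89 = 233
steps(13) = steps(12) + steps(11) = 233 + 144 = 377
steps(14) = steps(13) + steps(12) = 377 + 233 = 610
steps(15) = steps(14) + steps(13) = 610 + 377 = 987
steps(16) = steps(15) + steps(14) = 987 + 610 = 1597
steps(17) = steps(16) + steps(15) = 1597 + 987 = 2584
steps(18) = steps(17) + steps(16) = 2584 + 1597 = 4181
steps(19) = steps(18) + steps(17) = 4181 + 2584 = 6765
steps(20) = steps(19) + steps(18) = 6765 + 4181 = 10946

10946


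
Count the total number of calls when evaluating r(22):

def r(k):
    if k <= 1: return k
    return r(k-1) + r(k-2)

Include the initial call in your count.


Let C(n) = total calls for r(n)
C(0) = 1, C(1) = 1
C(2) = 1 + C(1) + C(0) = 1 + 1 + 1 = 3
C(3) = 1 + C(2) + C(1) = 1 + 3 + 1 = 5
C(4) = 1 + C(3) + C(2) = 1 + 5 + 3 = 9
C(5) = 1 + C(4) + C(3) = 1 + 9 + 5 = 15
C(6) = 1 + C(5) + C(4) = 1 + 15 + 9 = 25
C(7) = 1 + C(6) + C(5) = 1 + 25 + 15 = 41
C(8) = 1 + C(7) + C(6) = 1 + 41 + 25 = 67
C(9) = 1 + C(8) + C(7) = 1 + 67 + 41 = 109
C(10) = 1 + C(9) + C(8) = 1 + 109 + 67 = 177
C(11) = 1 + C(10) + C(9) = 1 + 177 + 109 = 287
C(12) = 1 + C(11) + C(10) = 1 + 287 + 177 = 465
C(13) = 1 + C(12) + C(11) = 1 + 465 + 287 = 753
C(14) = 1 + C(13) + C(12) = 1 + 753 + 465 = 1219
C(15) = 1 + C(14) + C(13) = 1 + 1219 + 753 = 1973
C(16) = 1 + C(15) + C(14) = 1 + 1973 + 1219 = 3193
C(17) = 1 + C(16) + C(15) = 1 + 3193 + 1973 = 5167
C(18) = 1 + C(17) + C(16) = 1 + 5167 + 3193 = 8361
C(19) = 1 + C(18) + C(17) = 1 + 8361 + 5167 = 13529
C(20) = 1 + C(19) + C(18) = 1 + 13529 + 8361 = 21891
C(21) = 1 + C(20) + C(19) = 1 + 21891 + 13529 = 35421
C(22) = 1 + C(21) + C(20) = 1 + 35421 + 21891 = 57313

57313


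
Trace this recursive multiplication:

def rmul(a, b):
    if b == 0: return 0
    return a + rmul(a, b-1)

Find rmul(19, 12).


rmul(19, 12) = 19 + rmul(19, 11)
rmul(19, 11) = 19 + rmul(19, 10)
rmul(19, 10) = 19 + rmul(19, 9)
rmul(19, 9) = 19 + rmul(19, 8)
rmul(19, 8) = 19 + rmul(19, 7)
rmul(19, 7) = 19 + rmul(19, 6)
rmul(19, 6) = 19 + rmul(19, 5)
rmul(19, 5) = 19 + rmul(19, 4)
rmul(19, 4) = 19 + rmul(19, 3)
rmul(19, 3) = 19 + rmul(19, 2)
rmul(19, 2) = 19 + rmul(19, 1)
rmul(19, 1) = 19 + rmul(19, 0)
rmul(19, 0) = 0  (base case)
Total: 19 + 19 + 19 + 19 + 19 + 19 + 19 + 19 + 19 + 19 + 19 + 19 + 0 = 228

228


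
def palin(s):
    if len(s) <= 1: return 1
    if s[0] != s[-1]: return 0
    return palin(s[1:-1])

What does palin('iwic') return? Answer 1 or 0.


palin('iwic'): s[0]='i' != s[-1]='c' -> return 0
Result: 0 (not a palindrome)

0


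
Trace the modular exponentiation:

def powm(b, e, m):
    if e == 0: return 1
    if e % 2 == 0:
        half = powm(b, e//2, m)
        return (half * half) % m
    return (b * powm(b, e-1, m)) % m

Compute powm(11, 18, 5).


powm(11, 18, 5): e is even, compute powm(11, 9, 5)
  powm(11, 9, 5): e is odd, compute powm(11, 8, 5)
    powm(11, 8, 5): e is even, compute powm(11, 4, 5)
      powm(11, 4, 5): e is even, compute powm(11, 2, 5)
        powm(11, 2, 5): e is even, compute powm(11, 1, 5)
          powm(11, 1, 5): e is odd, compute powm(11, 0, 5)
          powm(11, 0, 5) = 1
          (11 * 1) % 5 = 1
        half=1, (1*1) % 5 = 1
      half=1, (1*1) % 5 = 1
    half=1, (1*1) % 5 = 1
  (11 * 1) % 5 = 1
half=1, (1*1) % 5 = 1

1


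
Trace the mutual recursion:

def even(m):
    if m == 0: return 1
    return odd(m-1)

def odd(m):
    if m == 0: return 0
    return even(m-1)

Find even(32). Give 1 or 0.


even(32) = odd(31)
odd(31) = even(30)
even(30) = odd(29)
odd(29) = even(28)
even(28) = odd(27)
odd(27) = even(26)
even(26) = odd(25)
odd(25) = even(24)
even(24) = odd(23)
odd(23) = even(22)
even(22) = odd(21)
odd(21) = even(20)
even(20) = odd(19)
odd(19) = even(18)
even(18) = odd(17)
odd(17) = even(16)
even(16) = odd(15)
odd(15) = even(14)
even(14) = odd(13)
odd(13) = even(12)
even(12) = odd(11)
odd(11) = even(10)
even(10) = odd(9)
odd(9) = even(8)
even(8) = odd(7)
odd(7) = even(6)
even(6) = odd(5)
odd(5) = even(4)
even(4) = odd(3)
odd(3) = even(2)
even(2) = odd(1)
odd(1) = even(0)
even(0) = 1  (base case)
Result: 1

1


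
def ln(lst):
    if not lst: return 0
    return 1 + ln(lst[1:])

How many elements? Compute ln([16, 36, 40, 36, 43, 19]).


ln([16, 36, 40, 36, 43, 19]) = 1 + ln([36, 40, 36, 43, 19])
ln([36, 40, 36, 43, 19]) = 1 + ln([40, 36, 43, 19])
ln([40, 36, 43, 19]) = 1 + ln([36, 43, 19])
ln([36, 43, 19]) = 1 + ln([43, 19])
ln([43, 19]) = 1 + ln([19])
ln([19]) = 1 + ln([])
ln([]) = 0  (base case)
Unwinding: 1 + 1 + 1 + 1 + 1 + 1 + 0 = 6

6


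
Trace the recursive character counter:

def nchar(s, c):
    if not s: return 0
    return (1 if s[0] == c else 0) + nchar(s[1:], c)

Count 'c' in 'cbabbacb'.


s[0]='c' == 'c' -> 1
s[0]='b' != 'c' -> 0
s[0]='a' != 'c' -> 0
s[0]='b' != 'c' -> 0
s[0]='b' != 'c' -> 0
s[0]='a' != 'c' -> 0
s[0]='c' == 'c' -> 1
s[0]='b' != 'c' -> 0
Sum: 1 + 0 + 0 + 0 + 0 + 0 + 1 + 0 = 2

2


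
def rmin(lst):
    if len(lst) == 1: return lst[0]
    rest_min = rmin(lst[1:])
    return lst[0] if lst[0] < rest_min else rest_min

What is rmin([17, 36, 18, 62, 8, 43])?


rmin([17, 36, 18, 62, 8, 43]): compare 17 with rmin([36, 18, 62, 8, 43])
rmin([36, 18, 62, 8, 43]): compare 36 with rmin([18, 62, 8, 43])
rmin([18, 62, 8, 43]): compare 18 with rmin([62, 8, 43])
rmin([62, 8, 43]): compare 62 with rmin([8, 43])
rmin([8, 43]): compare 8 with rmin([43])
rmin([43]) = 43  (base case)
Compare 8 with 43 -> 8
Compare 62 with 8 -> 8
Compare 18 with 8 -> 8
Compare 36 with 8 -> 8
Compare 17 with 8 -> 8

8


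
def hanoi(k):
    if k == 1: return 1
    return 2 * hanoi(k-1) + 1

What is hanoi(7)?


hanoi(7) = 2 * hanoi(6) + 1
hanoi(6) = 2 * hanoi(5) + 1
hanoi(5) = 2 * hanoi(4) + 1
hanoi(4) = 2 * hanoi(3) + 1
hanoi(3) = 2 * hanoi(2) + 1
hanoi(2) = 2 * hanoi(1) + 1
hanoi(1) = 1  (base case)
hanoi(2) = 2 * 1 + 1 = 3
hanoi(3) = 2 * 3 + 1 = 7
hanoi(4) = 2 * 7 + 1 = 15
hanoi(5) = 2 * 15 + 1 = 31
hanoi(6) = 2 * 31 + 1 = 63
hanoi(7) = 2 * 63 + 1 = 127

127


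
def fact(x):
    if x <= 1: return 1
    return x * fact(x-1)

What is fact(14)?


fact(14)
= 14 * fact(13)
= 14 * 13 * fact(12)
= 14 * 13 * 12 * fact(11)
= 14 * 13 * 12 * 11 * fact(10)
= 14 * 13 * 12 * 11 * 10 * fact(9)
= 14 * 13 * 12 * 11 * 10 * 9 * fact(8)
= 14 * 13 * 12 * 11 * 10 * 9 * 8 * fact(7)
= 14 * 13 * 12 * 11 * 10 * 9 * 8 * 7 * fact(6)
= 14 * 13 * 12 * 11 * 10 * 9 * 8 * 7 * 6 * fact(5)
= 14 * 13 * 12 * 11 * 10 * 9 * 8 * 7 * 6 * 5 * fact(4)
= 14 * 13 * 12 * 11 * 10 * 9 * 8 * 7 * 6 * 5 * 4 * fact(3)
= 14 * 13 * 12 * 11 * 10 * 9 * 8 * 7 * 6 * 5 * 4 * 3 * fact(2)
= 14 * 13 * 12 * 11 * 10 * 9 * 8 * 7 * 6 * 5 * 4 * 3 * 2 * fact(1)
= 14 * 13 * 12 * 11 * 10 * 9 * 8 * 7 * 6 * 5 * 4 * 3 * 2 * 1
= 87178291200

87178291200


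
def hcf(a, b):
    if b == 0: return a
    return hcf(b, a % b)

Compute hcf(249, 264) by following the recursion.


hcf(249, 264) = hcf(264, 249)
hcf(264, 249) = hcf(249, 15)
hcf(249, 15) = hcf(15, 9)
hcf(15, 9) = hcf(9, 6)
hcf(9, 6) = hcf(6, 3)
hcf(6, 3) = hcf(3, 0)
hcf(3, 0) = 3  (base case)

3


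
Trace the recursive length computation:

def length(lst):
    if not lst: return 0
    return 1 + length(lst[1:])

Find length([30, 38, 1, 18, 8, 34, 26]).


length([30, 38, 1, 18, 8, 34, 26]) = 1 + length([38, 1, 18, 8, 34, 26])
length([38, 1, 18, 8, 34, 26]) = 1 + length([1, 18, 8, 34, 26])
length([1, 18, 8, 34, 26]) = 1 + length([18, 8, 34, 26])
length([18, 8, 34, 26]) = 1 + length([8, 34, 26])
length([8, 34, 26]) = 1 + length([34, 26])
length([34, 26]) = 1 + length([26])
length([26]) = 1 + length([])
length([]) = 0  (base case)
Unwinding: 1 + 1 + 1 + 1 + 1 + 1 + 1 + 0 = 7

7


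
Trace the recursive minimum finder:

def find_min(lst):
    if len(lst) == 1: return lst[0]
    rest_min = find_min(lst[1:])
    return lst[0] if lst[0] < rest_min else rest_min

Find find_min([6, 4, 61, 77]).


find_min([6, 4, 61, 77]): compare 6 with find_min([4, 61, 77])
find_min([4, 61, 77]): compare 4 with find_min([61, 77])
find_min([61, 77]): compare 61 with find_min([77])
find_min([77]) = 77  (base case)
Compare 61 with 77 -> 61
Compare 4 with 61 -> 4
Compare 6 with 4 -> 4

4


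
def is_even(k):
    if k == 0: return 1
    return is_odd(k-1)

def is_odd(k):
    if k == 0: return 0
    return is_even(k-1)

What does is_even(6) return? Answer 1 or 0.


is_even(6) = is_odd(5)
is_odd(5) = is_even(4)
is_even(4) = is_odd(3)
is_odd(3) = is_even(2)
is_even(2) = is_odd(1)
is_odd(1) = is_even(0)
is_even(0) = 1  (base case)
Result: 1

1


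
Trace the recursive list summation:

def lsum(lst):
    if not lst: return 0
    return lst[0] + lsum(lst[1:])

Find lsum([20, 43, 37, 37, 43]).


lsum([20, 43, 37, 37, 43]) = 20 + lsum([43, 37, 37, 43])
lsum([43, 37, 37, 43]) = 43 + lsum([37, 37, 43])
lsum([37, 37, 43]) = 37 + lsum([37, 43])
lsum([37, 43]) = 37 + lsum([43])
lsum([43]) = 43 + lsum([])
lsum([]) = 0  (base case)
Total: 20 + 43 + 37 + 37 + 43 + 0 = 180

180


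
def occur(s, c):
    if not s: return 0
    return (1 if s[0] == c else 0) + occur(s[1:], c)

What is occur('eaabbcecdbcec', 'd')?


s[0]='e' != 'd' -> 0
s[0]='a' != 'd' -> 0
s[0]='a' != 'd' -> 0
s[0]='b' != 'd' -> 0
s[0]='b' != 'd' -> 0
s[0]='c' != 'd' -> 0
s[0]='e' != 'd' -> 0
s[0]='c' != 'd' -> 0
s[0]='d' == 'd' -> 1
s[0]='b' != 'd' -> 0
s[0]='c' != 'd' -> 0
s[0]='e' != 'd' -> 0
s[0]='c' != 'd' -> 0
Sum: 0 + 0 + 0 + 0 + 0 + 0 + 0 + 0 + 1 + 0 + 0 + 0 + 0 = 1

1


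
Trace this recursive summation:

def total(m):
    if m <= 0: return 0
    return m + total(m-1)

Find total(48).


total(48)
= 48 + 47 + 46 + 45 + 44 + 43 + 42 + 41 + 40 + 39 + 38 + 37 + 36 + 35 + 34 + 33 + 32 + 31 + 30 + 29 + 28 + 27 + 26 + 25 + 24 + 23 + 22 + 21 + 20 + 19 + 18 + 17 + 16 + 15 + 14 + 13 + 12 + 11 + 10 + 9 + 8 + 7 + 6 + 5 + 4 + 3 + 2 + 1 + total(0)
= 48 + 47 + 46 + 45 + 44 + 43 + 42 + 41 + 40 + 39 + 38 + 37 + 36 + 35 + 34 + 33 + 32 + 31 + 30 + 29 + 28 + 27 + 26 + 25 + 24 + 23 + 22 + 21 + 20 + 19 + 18 + 17 + 16 + 15 + 14 + 13 + 12 + 11 + 10 + 9 + 8 + 7 + 6 + 5 + 4 + 3 + 2 + 1 + 0
= 1176

1176
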